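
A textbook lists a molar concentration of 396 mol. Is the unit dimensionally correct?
No

molar concentration has SI base units: mol / m^3
mol does NOT reduce to mol / m^3; a valid unit for molar concentration would be e.g. mol/m³.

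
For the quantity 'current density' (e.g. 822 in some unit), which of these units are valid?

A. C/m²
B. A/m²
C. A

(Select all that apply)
B

current density has SI base units: A / m^2

Checking each option against A / m^2:
  A. C/m²: ✗ does not match
  B. A/m²: ✓ matches
  C. A: ✗ does not match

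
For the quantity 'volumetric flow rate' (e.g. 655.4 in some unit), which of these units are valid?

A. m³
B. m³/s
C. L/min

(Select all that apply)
B, C

volumetric flow rate has SI base units: m^3 / s

Checking each option against m^3 / s:
  A. m³: ✗ does not match
  B. m³/s: ✓ matches
  C. L/min: ✓ matches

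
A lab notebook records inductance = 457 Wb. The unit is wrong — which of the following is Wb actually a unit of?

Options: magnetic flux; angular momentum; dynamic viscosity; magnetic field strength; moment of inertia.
magnetic flux

inductance should have units dimensionally equivalent to kg * m^2 / (A^2 * s^2) (e.g. H).
The given unit 'Wb' reduces to kg * m^2 / (A * s^2). Of the listed options, that is the dimensionality of magnetic flux.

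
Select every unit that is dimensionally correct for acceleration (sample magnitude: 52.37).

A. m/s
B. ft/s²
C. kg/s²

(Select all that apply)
B

acceleration has SI base units: m / s^2

Checking each option against m / s^2:
  A. m/s: ✗ does not match
  B. ft/s²: ✓ matches
  C. kg/s²: ✗ does not match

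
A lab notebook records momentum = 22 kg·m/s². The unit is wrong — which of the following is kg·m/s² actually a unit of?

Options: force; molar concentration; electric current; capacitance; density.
force

momentum should have units dimensionally equivalent to kg * m / s (e.g. kg·m/s).
The given unit 'kg·m/s²' reduces to kg * m / s^2. Of the listed options, that is the dimensionality of force.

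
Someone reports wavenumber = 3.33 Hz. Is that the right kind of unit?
No

wavenumber has SI base units: 1 / m
Hz does NOT reduce to 1 / m; a valid unit for wavenumber would be e.g. 1/m.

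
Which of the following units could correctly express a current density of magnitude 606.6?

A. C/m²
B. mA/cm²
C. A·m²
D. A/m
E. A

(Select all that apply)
B

current density has SI base units: A / m^2

Checking each option against A / m^2:
  A. C/m²: ✗ does not match
  B. mA/cm²: ✓ matches
  C. A·m²: ✗ does not match
  D. A/m: ✗ does not match
  E. A: ✗ does not match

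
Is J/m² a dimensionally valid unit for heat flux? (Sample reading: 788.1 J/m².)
No

heat flux has SI base units: kg / s^3
J/m² does NOT reduce to kg / s^3; a valid unit for heat flux would be e.g. W/m².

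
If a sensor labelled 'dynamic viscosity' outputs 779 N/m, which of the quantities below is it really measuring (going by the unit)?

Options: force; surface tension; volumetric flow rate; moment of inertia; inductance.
surface tension

dynamic viscosity should have units dimensionally equivalent to kg / (m * s) (e.g. Pa·s).
The given unit 'N/m' reduces to kg / s^2. Of the listed options, that is the dimensionality of surface tension.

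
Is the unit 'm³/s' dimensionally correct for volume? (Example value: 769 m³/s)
No

volume has SI base units: m^3
m³/s does NOT reduce to m^3; a valid unit for volume would be e.g. m³.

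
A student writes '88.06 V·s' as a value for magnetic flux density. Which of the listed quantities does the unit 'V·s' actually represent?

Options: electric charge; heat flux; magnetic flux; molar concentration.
magnetic flux

magnetic flux density should have units dimensionally equivalent to kg / (A * s^2) (e.g. T).
The given unit 'V·s' reduces to kg * m^2 / (A * s^2). Of the listed options, that is the dimensionality of magnetic flux.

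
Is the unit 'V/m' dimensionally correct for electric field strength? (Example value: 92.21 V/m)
Yes

electric field strength has SI base units: kg * m / (A * s^3)
V/m reduces to the same SI base units, so it is a valid unit for electric field strength.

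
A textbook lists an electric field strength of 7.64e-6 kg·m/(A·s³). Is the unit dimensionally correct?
Yes

electric field strength has SI base units: kg * m / (A * s^3)
kg·m/(A·s³) reduces to the same SI base units, so it is a valid unit for electric field strength.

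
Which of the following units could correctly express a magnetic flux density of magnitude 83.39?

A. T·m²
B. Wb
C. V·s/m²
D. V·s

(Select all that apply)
C

magnetic flux density has SI base units: kg / (A * s^2)

Checking each option against kg / (A * s^2):
  A. T·m²: ✗ does not match
  B. Wb: ✗ does not match
  C. V·s/m²: ✓ matches
  D. V·s: ✗ does not match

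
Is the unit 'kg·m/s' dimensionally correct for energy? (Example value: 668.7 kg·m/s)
No

energy has SI base units: kg * m^2 / s^2
kg·m/s does NOT reduce to kg * m^2 / s^2; a valid unit for energy would be e.g. J.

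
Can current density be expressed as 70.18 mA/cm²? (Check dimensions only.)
Yes

current density has SI base units: A / m^2
mA/cm² reduces to the same SI base units, so it is a valid unit for current density.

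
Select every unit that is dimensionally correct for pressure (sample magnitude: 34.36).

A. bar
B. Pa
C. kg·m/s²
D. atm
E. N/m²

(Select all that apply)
A, B, D, E

pressure has SI base units: kg / (m * s^2)

Checking each option against kg / (m * s^2):
  A. bar: ✓ matches
  B. Pa: ✓ matches
  C. kg·m/s²: ✗ does not match
  D. atm: ✓ matches
  E. N/m²: ✓ matches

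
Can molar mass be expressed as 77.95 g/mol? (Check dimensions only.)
Yes

molar mass has SI base units: kg / mol
g/mol reduces to the same SI base units, so it is a valid unit for molar mass.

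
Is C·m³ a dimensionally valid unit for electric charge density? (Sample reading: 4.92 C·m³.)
No

electric charge density has SI base units: A * s / m^3
C·m³ does NOT reduce to A * s / m^3; a valid unit for electric charge density would be e.g. C/m³.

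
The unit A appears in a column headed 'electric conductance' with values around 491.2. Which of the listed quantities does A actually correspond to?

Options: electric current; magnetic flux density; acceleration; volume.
electric current

electric conductance should have units dimensionally equivalent to A^2 * s^3 / (kg * m^2) (e.g. S).
The given unit 'A' reduces to A. Of the listed options, that is the dimensionality of electric current.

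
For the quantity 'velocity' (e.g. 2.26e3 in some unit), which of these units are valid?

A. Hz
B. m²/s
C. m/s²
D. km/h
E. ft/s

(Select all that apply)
D, E

velocity has SI base units: m / s

Checking each option against m / s:
  A. Hz: ✗ does not match
  B. m²/s: ✗ does not match
  C. m/s²: ✗ does not match
  D. km/h: ✓ matches
  E. ft/s: ✓ matches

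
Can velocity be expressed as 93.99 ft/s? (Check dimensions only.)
Yes

velocity has SI base units: m / s
ft/s reduces to the same SI base units, so it is a valid unit for velocity.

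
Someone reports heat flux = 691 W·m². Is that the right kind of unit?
No

heat flux has SI base units: kg / s^3
W·m² does NOT reduce to kg / s^3; a valid unit for heat flux would be e.g. W/m².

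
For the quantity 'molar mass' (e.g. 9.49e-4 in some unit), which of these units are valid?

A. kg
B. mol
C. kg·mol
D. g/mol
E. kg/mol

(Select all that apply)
D, E

molar mass has SI base units: kg / mol

Checking each option against kg / mol:
  A. kg: ✗ does not match
  B. mol: ✗ does not match
  C. kg·mol: ✗ does not match
  D. g/mol: ✓ matches
  E. kg/mol: ✓ matches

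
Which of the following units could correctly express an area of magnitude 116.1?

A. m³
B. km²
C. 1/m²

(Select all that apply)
B

area has SI base units: m^2

Checking each option against m^2:
  A. m³: ✗ does not match
  B. km²: ✓ matches
  C. 1/m²: ✗ does not match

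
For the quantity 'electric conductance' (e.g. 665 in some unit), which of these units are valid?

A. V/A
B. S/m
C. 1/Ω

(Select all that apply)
C

electric conductance has SI base units: A^2 * s^3 / (kg * m^2)

Checking each option against A^2 * s^3 / (kg * m^2):
  A. V/A: ✗ does not match
  B. S/m: ✗ does not match
  C. 1/Ω: ✓ matches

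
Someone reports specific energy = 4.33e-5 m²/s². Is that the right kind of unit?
Yes

specific energy has SI base units: m^2 / s^2
m²/s² reduces to the same SI base units, so it is a valid unit for specific energy.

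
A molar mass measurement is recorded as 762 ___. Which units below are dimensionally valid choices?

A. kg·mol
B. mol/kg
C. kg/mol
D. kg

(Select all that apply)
C

molar mass has SI base units: kg / mol

Checking each option against kg / mol:
  A. kg·mol: ✗ does not match
  B. mol/kg: ✗ does not match
  C. kg/mol: ✓ matches
  D. kg: ✗ does not match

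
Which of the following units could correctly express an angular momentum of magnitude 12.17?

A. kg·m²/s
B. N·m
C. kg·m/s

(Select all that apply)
A

angular momentum has SI base units: kg * m^2 / s

Checking each option against kg * m^2 / s:
  A. kg·m²/s: ✓ matches
  B. N·m: ✗ does not match
  C. kg·m/s: ✗ does not match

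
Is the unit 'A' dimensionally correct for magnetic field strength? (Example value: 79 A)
No

magnetic field strength has SI base units: A / m
A does NOT reduce to A / m; a valid unit for magnetic field strength would be e.g. A/m.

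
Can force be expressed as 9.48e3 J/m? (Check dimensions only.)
Yes

force has SI base units: kg * m / s^2
J/m reduces to the same SI base units, so it is a valid unit for force.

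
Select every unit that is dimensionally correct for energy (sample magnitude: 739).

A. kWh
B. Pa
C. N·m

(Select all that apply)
A, C

energy has SI base units: kg * m^2 / s^2

Checking each option against kg * m^2 / s^2:
  A. kWh: ✓ matches
  B. Pa: ✗ does not match
  C. N·m: ✓ matches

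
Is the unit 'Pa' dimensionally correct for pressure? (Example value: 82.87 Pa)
Yes

pressure has SI base units: kg / (m * s^2)
Pa reduces to the same SI base units, so it is a valid unit for pressure.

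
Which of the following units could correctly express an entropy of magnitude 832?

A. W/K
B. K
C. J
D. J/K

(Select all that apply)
D

entropy has SI base units: kg * m^2 / (s^2 * K)

Checking each option against kg * m^2 / (s^2 * K):
  A. W/K: ✗ does not match
  B. K: ✗ does not match
  C. J: ✗ does not match
  D. J/K: ✓ matches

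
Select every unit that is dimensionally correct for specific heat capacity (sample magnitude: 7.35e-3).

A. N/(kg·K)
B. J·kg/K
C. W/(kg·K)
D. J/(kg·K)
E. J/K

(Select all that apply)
D

specific heat capacity has SI base units: m^2 / (s^2 * K)

Checking each option against m^2 / (s^2 * K):
  A. N/(kg·K): ✗ does not match
  B. J·kg/K: ✗ does not match
  C. W/(kg·K): ✗ does not match
  D. J/(kg·K): ✓ matches
  E. J/K: ✗ does not match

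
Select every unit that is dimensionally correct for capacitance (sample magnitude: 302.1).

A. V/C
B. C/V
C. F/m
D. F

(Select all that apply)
B, D

capacitance has SI base units: A^2 * s^4 / (kg * m^2)

Checking each option against A^2 * s^4 / (kg * m^2):
  A. V/C: ✗ does not match
  B. C/V: ✓ matches
  C. F/m: ✗ does not match
  D. F: ✓ matches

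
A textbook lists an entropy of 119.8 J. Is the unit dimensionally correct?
No

entropy has SI base units: kg * m^2 / (s^2 * K)
J does NOT reduce to kg * m^2 / (s^2 * K); a valid unit for entropy would be e.g. J/K.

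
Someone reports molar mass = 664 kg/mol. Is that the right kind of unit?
Yes

molar mass has SI base units: kg / mol
kg/mol reduces to the same SI base units, so it is a valid unit for molar mass.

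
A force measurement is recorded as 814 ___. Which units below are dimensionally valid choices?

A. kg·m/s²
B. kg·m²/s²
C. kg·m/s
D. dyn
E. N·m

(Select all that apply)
A, D

force has SI base units: kg * m / s^2

Checking each option against kg * m / s^2:
  A. kg·m/s²: ✓ matches
  B. kg·m²/s²: ✗ does not match
  C. kg·m/s: ✗ does not match
  D. dyn: ✓ matches
  E. N·m: ✗ does not match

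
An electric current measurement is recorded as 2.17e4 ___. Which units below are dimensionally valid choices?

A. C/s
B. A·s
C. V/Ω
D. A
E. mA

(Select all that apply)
A, C, D, E

electric current has SI base units: A

Checking each option against A:
  A. C/s: ✓ matches
  B. A·s: ✗ does not match
  C. V/Ω: ✓ matches
  D. A: ✓ matches
  E. mA: ✓ matches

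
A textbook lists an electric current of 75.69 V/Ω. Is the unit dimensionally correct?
Yes

electric current has SI base units: A
V/Ω reduces to the same SI base units, so it is a valid unit for electric current.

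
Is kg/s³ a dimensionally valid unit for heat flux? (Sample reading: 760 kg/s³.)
Yes

heat flux has SI base units: kg / s^3
kg/s³ reduces to the same SI base units, so it is a valid unit for heat flux.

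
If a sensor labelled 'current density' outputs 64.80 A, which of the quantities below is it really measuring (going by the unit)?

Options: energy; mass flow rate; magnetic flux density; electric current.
electric current

current density should have units dimensionally equivalent to A / m^2 (e.g. A/m²).
The given unit 'A' reduces to A. Of the listed options, that is the dimensionality of electric current.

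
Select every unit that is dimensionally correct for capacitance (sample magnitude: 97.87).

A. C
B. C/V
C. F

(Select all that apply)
B, C

capacitance has SI base units: A^2 * s^4 / (kg * m^2)

Checking each option against A^2 * s^4 / (kg * m^2):
  A. C: ✗ does not match
  B. C/V: ✓ matches
  C. F: ✓ matches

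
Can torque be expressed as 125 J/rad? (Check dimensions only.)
Yes

torque has SI base units: kg * m^2 / s^2
J/rad reduces to the same SI base units, so it is a valid unit for torque.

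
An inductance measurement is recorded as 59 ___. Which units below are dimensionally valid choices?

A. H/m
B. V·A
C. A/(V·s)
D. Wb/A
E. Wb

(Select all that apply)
D

inductance has SI base units: kg * m^2 / (A^2 * s^2)

Checking each option against kg * m^2 / (A^2 * s^2):
  A. H/m: ✗ does not match
  B. V·A: ✗ does not match
  C. A/(V·s): ✗ does not match
  D. Wb/A: ✓ matches
  E. Wb: ✗ does not match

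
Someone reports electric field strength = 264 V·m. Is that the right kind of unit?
No

electric field strength has SI base units: kg * m / (A * s^3)
V·m does NOT reduce to kg * m / (A * s^3); a valid unit for electric field strength would be e.g. V/m.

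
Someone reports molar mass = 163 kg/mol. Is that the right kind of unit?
Yes

molar mass has SI base units: kg / mol
kg/mol reduces to the same SI base units, so it is a valid unit for molar mass.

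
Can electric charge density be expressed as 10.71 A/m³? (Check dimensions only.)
No

electric charge density has SI base units: A * s / m^3
A/m³ does NOT reduce to A * s / m^3; a valid unit for electric charge density would be e.g. C/m³.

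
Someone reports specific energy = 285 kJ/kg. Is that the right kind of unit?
Yes

specific energy has SI base units: m^2 / s^2
kJ/kg reduces to the same SI base units, so it is a valid unit for specific energy.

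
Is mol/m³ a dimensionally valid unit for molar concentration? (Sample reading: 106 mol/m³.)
Yes

molar concentration has SI base units: mol / m^3
mol/m³ reduces to the same SI base units, so it is a valid unit for molar concentration.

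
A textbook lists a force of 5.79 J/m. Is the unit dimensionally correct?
Yes

force has SI base units: kg * m / s^2
J/m reduces to the same SI base units, so it is a valid unit for force.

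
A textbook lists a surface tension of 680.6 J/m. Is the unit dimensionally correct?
No

surface tension has SI base units: kg / s^2
J/m does NOT reduce to kg / s^2; a valid unit for surface tension would be e.g. N/m.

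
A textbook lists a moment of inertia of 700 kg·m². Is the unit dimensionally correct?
Yes

moment of inertia has SI base units: kg * m^2
kg·m² reduces to the same SI base units, so it is a valid unit for moment of inertia.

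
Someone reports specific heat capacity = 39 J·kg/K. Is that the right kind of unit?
No

specific heat capacity has SI base units: m^2 / (s^2 * K)
J·kg/K does NOT reduce to m^2 / (s^2 * K); a valid unit for specific heat capacity would be e.g. J/(kg·K).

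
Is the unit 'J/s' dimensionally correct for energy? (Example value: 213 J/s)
No

energy has SI base units: kg * m^2 / s^2
J/s does NOT reduce to kg * m^2 / s^2; a valid unit for energy would be e.g. J.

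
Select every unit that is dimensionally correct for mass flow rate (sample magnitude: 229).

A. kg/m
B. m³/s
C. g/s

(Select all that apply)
C

mass flow rate has SI base units: kg / s

Checking each option against kg / s:
  A. kg/m: ✗ does not match
  B. m³/s: ✗ does not match
  C. g/s: ✓ matches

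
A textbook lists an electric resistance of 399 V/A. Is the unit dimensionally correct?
Yes

electric resistance has SI base units: kg * m^2 / (A^2 * s^3)
V/A reduces to the same SI base units, so it is a valid unit for electric resistance.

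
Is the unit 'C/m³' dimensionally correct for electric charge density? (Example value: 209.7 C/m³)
Yes

electric charge density has SI base units: A * s / m^3
C/m³ reduces to the same SI base units, so it is a valid unit for electric charge density.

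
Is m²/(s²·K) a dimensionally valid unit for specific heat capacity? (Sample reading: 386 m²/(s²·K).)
Yes

specific heat capacity has SI base units: m^2 / (s^2 * K)
m²/(s²·K) reduces to the same SI base units, so it is a valid unit for specific heat capacity.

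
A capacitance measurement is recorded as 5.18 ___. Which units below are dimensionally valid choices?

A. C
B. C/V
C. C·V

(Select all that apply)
B

capacitance has SI base units: A^2 * s^4 / (kg * m^2)

Checking each option against A^2 * s^4 / (kg * m^2):
  A. C: ✗ does not match
  B. C/V: ✓ matches
  C. C·V: ✗ does not match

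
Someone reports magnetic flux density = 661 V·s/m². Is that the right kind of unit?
Yes

magnetic flux density has SI base units: kg / (A * s^2)
V·s/m² reduces to the same SI base units, so it is a valid unit for magnetic flux density.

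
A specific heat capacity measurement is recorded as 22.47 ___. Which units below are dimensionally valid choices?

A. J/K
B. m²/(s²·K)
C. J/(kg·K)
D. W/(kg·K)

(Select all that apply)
B, C

specific heat capacity has SI base units: m^2 / (s^2 * K)

Checking each option against m^2 / (s^2 * K):
  A. J/K: ✗ does not match
  B. m²/(s²·K): ✓ matches
  C. J/(kg·K): ✓ matches
  D. W/(kg·K): ✗ does not match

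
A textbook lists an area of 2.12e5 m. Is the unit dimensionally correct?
No

area has SI base units: m^2
m does NOT reduce to m^2; a valid unit for area would be e.g. m².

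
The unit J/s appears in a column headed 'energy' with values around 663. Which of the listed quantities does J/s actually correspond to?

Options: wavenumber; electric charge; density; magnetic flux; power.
power

energy should have units dimensionally equivalent to kg * m^2 / s^2 (e.g. J).
The given unit 'J/s' reduces to kg * m^2 / s^3. Of the listed options, that is the dimensionality of power.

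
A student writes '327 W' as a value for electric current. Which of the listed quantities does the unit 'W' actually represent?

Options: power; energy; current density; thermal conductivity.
power

electric current should have units dimensionally equivalent to A (e.g. A).
The given unit 'W' reduces to kg * m^2 / s^3. Of the listed options, that is the dimensionality of power.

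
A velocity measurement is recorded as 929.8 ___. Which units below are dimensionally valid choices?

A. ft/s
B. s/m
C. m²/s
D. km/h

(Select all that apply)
A, D

velocity has SI base units: m / s

Checking each option against m / s:
  A. ft/s: ✓ matches
  B. s/m: ✗ does not match
  C. m²/s: ✗ does not match
  D. km/h: ✓ matches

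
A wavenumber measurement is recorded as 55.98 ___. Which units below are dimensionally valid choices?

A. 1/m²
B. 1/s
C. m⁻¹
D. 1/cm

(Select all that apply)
C, D

wavenumber has SI base units: 1 / m

Checking each option against 1 / m:
  A. 1/m²: ✗ does not match
  B. 1/s: ✗ does not match
  C. m⁻¹: ✓ matches
  D. 1/cm: ✓ matches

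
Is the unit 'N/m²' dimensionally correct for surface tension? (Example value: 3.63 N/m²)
No

surface tension has SI base units: kg / s^2
N/m² does NOT reduce to kg / s^2; a valid unit for surface tension would be e.g. N/m.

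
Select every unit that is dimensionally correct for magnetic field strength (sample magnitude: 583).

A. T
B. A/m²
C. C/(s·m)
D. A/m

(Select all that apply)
C, D

magnetic field strength has SI base units: A / m

Checking each option against A / m:
  A. T: ✗ does not match
  B. A/m²: ✗ does not match
  C. C/(s·m): ✓ matches
  D. A/m: ✓ matches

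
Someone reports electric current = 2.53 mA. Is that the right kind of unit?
Yes

electric current has SI base units: A
mA reduces to the same SI base units, so it is a valid unit for electric current.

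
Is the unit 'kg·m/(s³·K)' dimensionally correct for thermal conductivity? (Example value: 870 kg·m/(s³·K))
Yes

thermal conductivity has SI base units: kg * m / (s^3 * K)
kg·m/(s³·K) reduces to the same SI base units, so it is a valid unit for thermal conductivity.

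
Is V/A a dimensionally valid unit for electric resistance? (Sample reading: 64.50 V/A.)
Yes

electric resistance has SI base units: kg * m^2 / (A^2 * s^3)
V/A reduces to the same SI base units, so it is a valid unit for electric resistance.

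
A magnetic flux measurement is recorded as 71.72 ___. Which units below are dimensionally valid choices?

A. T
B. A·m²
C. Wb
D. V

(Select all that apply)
C

magnetic flux has SI base units: kg * m^2 / (A * s^2)

Checking each option against kg * m^2 / (A * s^2):
  A. T: ✗ does not match
  B. A·m²: ✗ does not match
  C. Wb: ✓ matches
  D. V: ✗ does not match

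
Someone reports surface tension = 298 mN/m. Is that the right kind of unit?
Yes

surface tension has SI base units: kg / s^2
mN/m reduces to the same SI base units, so it is a valid unit for surface tension.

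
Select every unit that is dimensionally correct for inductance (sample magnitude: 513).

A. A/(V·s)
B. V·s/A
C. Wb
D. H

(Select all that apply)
B, D

inductance has SI base units: kg * m^2 / (A^2 * s^2)

Checking each option against kg * m^2 / (A^2 * s^2):
  A. A/(V·s): ✗ does not match
  B. V·s/A: ✓ matches
  C. Wb: ✗ does not match
  D. H: ✓ matches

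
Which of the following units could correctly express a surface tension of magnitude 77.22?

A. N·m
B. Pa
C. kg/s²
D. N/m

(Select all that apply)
C, D

surface tension has SI base units: kg / s^2

Checking each option against kg / s^2:
  A. N·m: ✗ does not match
  B. Pa: ✗ does not match
  C. kg/s²: ✓ matches
  D. N/m: ✓ matches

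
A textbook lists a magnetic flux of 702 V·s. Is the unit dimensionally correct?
Yes

magnetic flux has SI base units: kg * m^2 / (A * s^2)
V·s reduces to the same SI base units, so it is a valid unit for magnetic flux.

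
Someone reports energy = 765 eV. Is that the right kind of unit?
Yes

energy has SI base units: kg * m^2 / s^2
eV reduces to the same SI base units, so it is a valid unit for energy.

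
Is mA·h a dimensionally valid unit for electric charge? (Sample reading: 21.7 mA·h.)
Yes

electric charge has SI base units: A * s
mA·h reduces to the same SI base units, so it is a valid unit for electric charge.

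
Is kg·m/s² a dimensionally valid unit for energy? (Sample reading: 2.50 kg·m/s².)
No

energy has SI base units: kg * m^2 / s^2
kg·m/s² does NOT reduce to kg * m^2 / s^2; a valid unit for energy would be e.g. J.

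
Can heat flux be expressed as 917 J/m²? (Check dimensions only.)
No

heat flux has SI base units: kg / s^3
J/m² does NOT reduce to kg / s^3; a valid unit for heat flux would be e.g. W/m².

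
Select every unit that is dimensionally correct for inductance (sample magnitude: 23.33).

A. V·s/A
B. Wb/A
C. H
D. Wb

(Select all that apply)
A, B, C

inductance has SI base units: kg * m^2 / (A^2 * s^2)

Checking each option against kg * m^2 / (A^2 * s^2):
  A. V·s/A: ✓ matches
  B. Wb/A: ✓ matches
  C. H: ✓ matches
  D. Wb: ✗ does not match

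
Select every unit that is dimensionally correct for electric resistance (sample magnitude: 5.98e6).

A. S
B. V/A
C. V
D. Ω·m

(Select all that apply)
B

electric resistance has SI base units: kg * m^2 / (A^2 * s^3)

Checking each option against kg * m^2 / (A^2 * s^3):
  A. S: ✗ does not match
  B. V/A: ✓ matches
  C. V: ✗ does not match
  D. Ω·m: ✗ does not match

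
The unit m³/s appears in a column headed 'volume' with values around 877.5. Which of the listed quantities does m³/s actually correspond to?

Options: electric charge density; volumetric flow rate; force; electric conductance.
volumetric flow rate

volume should have units dimensionally equivalent to m^3 (e.g. m³).
The given unit 'm³/s' reduces to m^3 / s. Of the listed options, that is the dimensionality of volumetric flow rate.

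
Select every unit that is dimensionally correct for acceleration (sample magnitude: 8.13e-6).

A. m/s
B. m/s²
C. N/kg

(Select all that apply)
B, C

acceleration has SI base units: m / s^2

Checking each option against m / s^2:
  A. m/s: ✗ does not match
  B. m/s²: ✓ matches
  C. N/kg: ✓ matches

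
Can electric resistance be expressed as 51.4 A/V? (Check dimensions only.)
No

electric resistance has SI base units: kg * m^2 / (A^2 * s^3)
A/V does NOT reduce to kg * m^2 / (A^2 * s^3); a valid unit for electric resistance would be e.g. Ω.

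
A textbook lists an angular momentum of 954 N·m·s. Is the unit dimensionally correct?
Yes

angular momentum has SI base units: kg * m^2 / s
N·m·s reduces to the same SI base units, so it is a valid unit for angular momentum.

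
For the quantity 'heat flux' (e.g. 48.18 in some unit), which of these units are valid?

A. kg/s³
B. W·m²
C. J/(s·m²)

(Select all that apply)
A, C

heat flux has SI base units: kg / s^3

Checking each option against kg / s^3:
  A. kg/s³: ✓ matches
  B. W·m²: ✗ does not match
  C. J/(s·m²): ✓ matches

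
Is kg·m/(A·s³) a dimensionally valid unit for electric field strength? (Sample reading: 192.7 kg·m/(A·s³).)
Yes

electric field strength has SI base units: kg * m / (A * s^3)
kg·m/(A·s³) reduces to the same SI base units, so it is a valid unit for electric field strength.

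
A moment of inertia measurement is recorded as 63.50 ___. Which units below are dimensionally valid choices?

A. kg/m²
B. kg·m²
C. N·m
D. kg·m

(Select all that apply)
B

moment of inertia has SI base units: kg * m^2

Checking each option against kg * m^2:
  A. kg/m²: ✗ does not match
  B. kg·m²: ✓ matches
  C. N·m: ✗ does not match
  D. kg·m: ✗ does not match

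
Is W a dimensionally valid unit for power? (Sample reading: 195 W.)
Yes

power has SI base units: kg * m^2 / s^3
W reduces to the same SI base units, so it is a valid unit for power.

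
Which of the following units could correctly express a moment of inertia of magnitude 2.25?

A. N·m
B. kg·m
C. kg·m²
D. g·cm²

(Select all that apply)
C, D

moment of inertia has SI base units: kg * m^2

Checking each option against kg * m^2:
  A. N·m: ✗ does not match
  B. kg·m: ✗ does not match
  C. kg·m²: ✓ matches
  D. g·cm²: ✓ matches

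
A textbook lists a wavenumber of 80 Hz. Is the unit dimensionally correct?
No

wavenumber has SI base units: 1 / m
Hz does NOT reduce to 1 / m; a valid unit for wavenumber would be e.g. 1/m.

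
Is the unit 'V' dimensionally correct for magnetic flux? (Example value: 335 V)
No

magnetic flux has SI base units: kg * m^2 / (A * s^2)
V does NOT reduce to kg * m^2 / (A * s^2); a valid unit for magnetic flux would be e.g. Wb.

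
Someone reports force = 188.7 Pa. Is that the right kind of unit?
No

force has SI base units: kg * m / s^2
Pa does NOT reduce to kg * m / s^2; a valid unit for force would be e.g. N.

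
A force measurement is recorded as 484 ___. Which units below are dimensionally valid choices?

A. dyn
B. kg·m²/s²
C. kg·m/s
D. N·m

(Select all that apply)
A

force has SI base units: kg * m / s^2

Checking each option against kg * m / s^2:
  A. dyn: ✓ matches
  B. kg·m²/s²: ✗ does not match
  C. kg·m/s: ✗ does not match
  D. N·m: ✗ does not match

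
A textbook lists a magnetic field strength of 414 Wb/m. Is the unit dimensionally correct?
No

magnetic field strength has SI base units: A / m
Wb/m does NOT reduce to A / m; a valid unit for magnetic field strength would be e.g. A/m.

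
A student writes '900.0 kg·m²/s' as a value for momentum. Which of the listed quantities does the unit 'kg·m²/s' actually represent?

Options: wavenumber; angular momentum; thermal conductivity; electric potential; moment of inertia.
angular momentum

momentum should have units dimensionally equivalent to kg * m / s (e.g. kg·m/s).
The given unit 'kg·m²/s' reduces to kg * m^2 / s. Of the listed options, that is the dimensionality of angular momentum.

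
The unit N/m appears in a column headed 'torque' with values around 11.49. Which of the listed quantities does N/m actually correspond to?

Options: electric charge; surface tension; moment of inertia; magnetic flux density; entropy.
surface tension

torque should have units dimensionally equivalent to kg * m^2 / s^2 (e.g. N·m).
The given unit 'N/m' reduces to kg / s^2. Of the listed options, that is the dimensionality of surface tension.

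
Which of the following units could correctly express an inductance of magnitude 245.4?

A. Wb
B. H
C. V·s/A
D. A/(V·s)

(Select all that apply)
B, C

inductance has SI base units: kg * m^2 / (A^2 * s^2)

Checking each option against kg * m^2 / (A^2 * s^2):
  A. Wb: ✗ does not match
  B. H: ✓ matches
  C. V·s/A: ✓ matches
  D. A/(V·s): ✗ does not match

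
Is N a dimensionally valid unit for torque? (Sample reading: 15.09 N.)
No

torque has SI base units: kg * m^2 / s^2
N does NOT reduce to kg * m^2 / s^2; a valid unit for torque would be e.g. N·m.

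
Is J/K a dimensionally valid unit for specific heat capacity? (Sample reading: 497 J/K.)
No

specific heat capacity has SI base units: m^2 / (s^2 * K)
J/K does NOT reduce to m^2 / (s^2 * K); a valid unit for specific heat capacity would be e.g. J/(kg·K).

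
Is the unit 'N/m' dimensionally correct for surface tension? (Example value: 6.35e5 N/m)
Yes

surface tension has SI base units: kg / s^2
N/m reduces to the same SI base units, so it is a valid unit for surface tension.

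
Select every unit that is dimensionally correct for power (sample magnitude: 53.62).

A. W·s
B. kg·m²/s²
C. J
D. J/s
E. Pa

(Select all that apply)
D

power has SI base units: kg * m^2 / s^3

Checking each option against kg * m^2 / s^3:
  A. W·s: ✗ does not match
  B. kg·m²/s²: ✗ does not match
  C. J: ✗ does not match
  D. J/s: ✓ matches
  E. Pa: ✗ does not match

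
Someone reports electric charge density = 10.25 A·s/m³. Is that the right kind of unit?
Yes

electric charge density has SI base units: A * s / m^3
A·s/m³ reduces to the same SI base units, so it is a valid unit for electric charge density.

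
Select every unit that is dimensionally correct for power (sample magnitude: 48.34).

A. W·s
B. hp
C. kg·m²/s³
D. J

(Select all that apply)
B, C

power has SI base units: kg * m^2 / s^3

Checking each option against kg * m^2 / s^3:
  A. W·s: ✗ does not match
  B. hp: ✓ matches
  C. kg·m²/s³: ✓ matches
  D. J: ✗ does not match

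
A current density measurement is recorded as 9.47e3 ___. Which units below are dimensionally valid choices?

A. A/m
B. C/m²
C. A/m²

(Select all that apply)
C

current density has SI base units: A / m^2

Checking each option against A / m^2:
  A. A/m: ✗ does not match
  B. C/m²: ✗ does not match
  C. A/m²: ✓ matches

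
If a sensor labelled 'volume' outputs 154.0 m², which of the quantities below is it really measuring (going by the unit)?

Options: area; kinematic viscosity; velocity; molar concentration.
area

volume should have units dimensionally equivalent to m^3 (e.g. m³).
The given unit 'm²' reduces to m^2. Of the listed options, that is the dimensionality of area.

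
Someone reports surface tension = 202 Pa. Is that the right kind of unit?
No

surface tension has SI base units: kg / s^2
Pa does NOT reduce to kg / s^2; a valid unit for surface tension would be e.g. N/m.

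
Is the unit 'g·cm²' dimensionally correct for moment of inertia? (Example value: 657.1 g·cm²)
Yes

moment of inertia has SI base units: kg * m^2
g·cm² reduces to the same SI base units, so it is a valid unit for moment of inertia.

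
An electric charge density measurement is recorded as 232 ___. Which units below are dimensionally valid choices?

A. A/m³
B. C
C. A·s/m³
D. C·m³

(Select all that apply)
C

electric charge density has SI base units: A * s / m^3

Checking each option against A * s / m^3:
  A. A/m³: ✗ does not match
  B. C: ✗ does not match
  C. A·s/m³: ✓ matches
  D. C·m³: ✗ does not match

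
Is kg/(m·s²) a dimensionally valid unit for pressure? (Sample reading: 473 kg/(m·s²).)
Yes

pressure has SI base units: kg / (m * s^2)
kg/(m·s²) reduces to the same SI base units, so it is a valid unit for pressure.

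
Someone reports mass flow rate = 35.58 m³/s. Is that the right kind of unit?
No

mass flow rate has SI base units: kg / s
m³/s does NOT reduce to kg / s; a valid unit for mass flow rate would be e.g. kg/s.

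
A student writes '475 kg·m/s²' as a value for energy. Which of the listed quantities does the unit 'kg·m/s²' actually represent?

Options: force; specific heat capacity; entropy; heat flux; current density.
force

energy should have units dimensionally equivalent to kg * m^2 / s^2 (e.g. J).
The given unit 'kg·m/s²' reduces to kg * m / s^2. Of the listed options, that is the dimensionality of force.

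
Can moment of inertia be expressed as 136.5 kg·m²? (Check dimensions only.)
Yes

moment of inertia has SI base units: kg * m^2
kg·m² reduces to the same SI base units, so it is a valid unit for moment of inertia.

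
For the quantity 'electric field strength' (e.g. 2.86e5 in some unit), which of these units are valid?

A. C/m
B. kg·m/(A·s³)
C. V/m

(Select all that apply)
B, C

electric field strength has SI base units: kg * m / (A * s^3)

Checking each option against kg * m / (A * s^3):
  A. C/m: ✗ does not match
  B. kg·m/(A·s³): ✓ matches
  C. V/m: ✓ matches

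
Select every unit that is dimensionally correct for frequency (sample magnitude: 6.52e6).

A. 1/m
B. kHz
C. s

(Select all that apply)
B

frequency has SI base units: 1 / s

Checking each option against 1 / s:
  A. 1/m: ✗ does not match
  B. kHz: ✓ matches
  C. s: ✗ does not match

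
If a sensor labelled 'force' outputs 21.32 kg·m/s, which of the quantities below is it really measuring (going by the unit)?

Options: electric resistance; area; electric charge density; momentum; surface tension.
momentum

force should have units dimensionally equivalent to kg * m / s^2 (e.g. N).
The given unit 'kg·m/s' reduces to kg * m / s. Of the listed options, that is the dimensionality of momentum.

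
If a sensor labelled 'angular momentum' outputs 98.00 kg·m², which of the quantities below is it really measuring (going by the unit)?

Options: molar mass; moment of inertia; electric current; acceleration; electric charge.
moment of inertia

angular momentum should have units dimensionally equivalent to kg * m^2 / s (e.g. kg·m²/s).
The given unit 'kg·m²' reduces to kg * m^2. Of the listed options, that is the dimensionality of moment of inertia.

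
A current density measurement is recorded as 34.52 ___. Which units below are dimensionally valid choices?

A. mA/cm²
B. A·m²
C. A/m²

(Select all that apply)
A, C

current density has SI base units: A / m^2

Checking each option against A / m^2:
  A. mA/cm²: ✓ matches
  B. A·m²: ✗ does not match
  C. A/m²: ✓ matches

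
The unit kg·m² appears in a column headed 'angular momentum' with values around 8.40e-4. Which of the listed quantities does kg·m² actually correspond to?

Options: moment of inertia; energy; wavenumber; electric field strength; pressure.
moment of inertia

angular momentum should have units dimensionally equivalent to kg * m^2 / s (e.g. kg·m²/s).
The given unit 'kg·m²' reduces to kg * m^2. Of the listed options, that is the dimensionality of moment of inertia.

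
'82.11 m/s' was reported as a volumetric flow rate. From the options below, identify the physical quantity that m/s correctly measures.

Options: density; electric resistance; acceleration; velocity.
velocity

volumetric flow rate should have units dimensionally equivalent to m^3 / s (e.g. m³/s).
The given unit 'm/s' reduces to m / s. Of the listed options, that is the dimensionality of velocity.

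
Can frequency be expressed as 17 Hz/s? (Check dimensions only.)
No

frequency has SI base units: 1 / s
Hz/s does NOT reduce to 1 / s; a valid unit for frequency would be e.g. Hz.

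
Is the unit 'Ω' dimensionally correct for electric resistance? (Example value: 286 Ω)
Yes

electric resistance has SI base units: kg * m^2 / (A^2 * s^3)
Ω reduces to the same SI base units, so it is a valid unit for electric resistance.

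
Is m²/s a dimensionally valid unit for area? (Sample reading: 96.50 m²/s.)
No

area has SI base units: m^2
m²/s does NOT reduce to m^2; a valid unit for area would be e.g. m².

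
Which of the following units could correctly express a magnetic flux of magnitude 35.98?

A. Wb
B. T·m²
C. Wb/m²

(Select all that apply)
A, B

magnetic flux has SI base units: kg * m^2 / (A * s^2)

Checking each option against kg * m^2 / (A * s^2):
  A. Wb: ✓ matches
  B. T·m²: ✓ matches
  C. Wb/m²: ✗ does not match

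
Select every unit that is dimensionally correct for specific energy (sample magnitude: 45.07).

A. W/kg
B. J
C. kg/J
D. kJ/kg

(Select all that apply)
D

specific energy has SI base units: m^2 / s^2

Checking each option against m^2 / s^2:
  A. W/kg: ✗ does not match
  B. J: ✗ does not match
  C. kg/J: ✗ does not match
  D. kJ/kg: ✓ matches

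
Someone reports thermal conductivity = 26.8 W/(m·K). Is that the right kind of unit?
Yes

thermal conductivity has SI base units: kg * m / (s^3 * K)
W/(m·K) reduces to the same SI base units, so it is a valid unit for thermal conductivity.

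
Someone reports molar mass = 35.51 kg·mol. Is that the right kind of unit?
No

molar mass has SI base units: kg / mol
kg·mol does NOT reduce to kg / mol; a valid unit for molar mass would be e.g. kg/mol.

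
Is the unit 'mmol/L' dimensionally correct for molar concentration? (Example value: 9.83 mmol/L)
Yes

molar concentration has SI base units: mol / m^3
mmol/L reduces to the same SI base units, so it is a valid unit for molar concentration.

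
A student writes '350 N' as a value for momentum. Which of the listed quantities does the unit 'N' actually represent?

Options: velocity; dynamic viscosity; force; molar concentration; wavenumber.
force

momentum should have units dimensionally equivalent to kg * m / s (e.g. kg·m/s).
The given unit 'N' reduces to kg * m / s^2. Of the listed options, that is the dimensionality of force.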